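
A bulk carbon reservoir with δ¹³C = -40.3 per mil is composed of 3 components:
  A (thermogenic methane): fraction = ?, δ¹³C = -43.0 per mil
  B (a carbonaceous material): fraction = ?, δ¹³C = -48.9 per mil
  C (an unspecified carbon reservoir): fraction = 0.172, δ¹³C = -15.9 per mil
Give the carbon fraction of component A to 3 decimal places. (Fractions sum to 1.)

0.496

Let f_A and f_B be the unknown fractions; fractions sum to 1 so f_A + f_B = 0.828.
Mass balance: Σ fᵢ·δᵢ = δ_bulk ⇒ f_A·(-43.0) + f_B·(-48.9) = -40.3 − (-2.735) = -37.565
Substitute f_B = 0.828 − f_A:
f_A·(-43.0 − -48.9) = -37.565 − 0.828×(-48.9) = 2.924
f_A = 2.924 / 5.9 = 0.4956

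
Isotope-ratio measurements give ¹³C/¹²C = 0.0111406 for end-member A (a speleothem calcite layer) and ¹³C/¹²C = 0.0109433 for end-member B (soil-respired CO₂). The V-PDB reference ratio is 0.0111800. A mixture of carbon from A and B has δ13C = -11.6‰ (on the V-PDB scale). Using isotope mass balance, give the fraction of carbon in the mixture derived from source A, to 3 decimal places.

δ_A = (0.0111406/0.0111800 − 1)×1000 = (0.996476 − 1)×1000 = -3.524‰
δ_B = (0.0109433/0.0111800 − 1)×1000 = (0.978828 − 1)×1000 = -21.172‰
f_A = (δ_mix − δ_B)/(δ_A − δ_B) = (-11.6 − (-21.172))/(-3.524 − (-21.172))
f_A = 9.572 / 17.648 = 0.5424

0.542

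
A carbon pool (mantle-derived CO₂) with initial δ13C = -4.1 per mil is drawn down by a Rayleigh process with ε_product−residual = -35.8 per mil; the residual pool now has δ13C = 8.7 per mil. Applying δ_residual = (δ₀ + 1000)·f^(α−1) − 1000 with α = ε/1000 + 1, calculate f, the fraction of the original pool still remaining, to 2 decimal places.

0.70

α − 1 = ε/1000 = -0.0358
(δ_res + 1000)/(δ₀ + 1000) = (8.7 + 1000)/(-4.1 + 1000) = 1008.7/995.9 = 1.012853
f = 1.012853^(1/-0.0358) = exp(ln(1.012853)/-0.0358) = exp(0.01277/-0.0358)
f = exp(-0.3567) = 0.7000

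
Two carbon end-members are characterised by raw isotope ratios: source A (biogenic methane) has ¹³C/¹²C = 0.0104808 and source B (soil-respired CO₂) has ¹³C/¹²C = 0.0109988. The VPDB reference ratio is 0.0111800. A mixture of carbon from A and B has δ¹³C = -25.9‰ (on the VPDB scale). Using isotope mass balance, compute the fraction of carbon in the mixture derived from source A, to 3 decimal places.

0.209

δ_A = (0.0104808/0.0111800 − 1)×1000 = (0.937460 − 1)×1000 = -62.540‰
δ_B = (0.0109988/0.0111800 − 1)×1000 = (0.983792 − 1)×1000 = -16.208‰
f_A = (δ_mix − δ_B)/(δ_A − δ_B) = (-25.9 − (-16.208))/(-62.540 − (-16.208))
f_A = -9.692 / -46.333 = 0.2092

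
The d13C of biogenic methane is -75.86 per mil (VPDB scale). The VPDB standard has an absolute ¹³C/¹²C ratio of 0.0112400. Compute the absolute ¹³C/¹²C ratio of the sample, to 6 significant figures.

0.0103873

R_sample = R_standard × (d13C/1000 + 1)
R_sample = 0.0112400 × (-75.86/1000 + 1) = 0.0112400 × 0.924140
R_sample = 0.0103873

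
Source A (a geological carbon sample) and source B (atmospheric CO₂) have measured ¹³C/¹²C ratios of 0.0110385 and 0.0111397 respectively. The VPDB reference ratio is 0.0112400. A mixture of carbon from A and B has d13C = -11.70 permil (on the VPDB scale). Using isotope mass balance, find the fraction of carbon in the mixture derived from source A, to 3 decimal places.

0.308

δ_A = (0.0110385/0.0112400 − 1)×1000 = (0.982073 − 1)×1000 = -17.927 permil
δ_B = (0.0111397/0.0112400 − 1)×1000 = (0.991077 − 1)×1000 = -8.923 permil
f_A = (δ_mix − δ_B)/(δ_A − δ_B) = (-11.70 − (-8.923))/(-17.927 − (-8.923))
f_A = -2.777 / -9.004 = 0.3084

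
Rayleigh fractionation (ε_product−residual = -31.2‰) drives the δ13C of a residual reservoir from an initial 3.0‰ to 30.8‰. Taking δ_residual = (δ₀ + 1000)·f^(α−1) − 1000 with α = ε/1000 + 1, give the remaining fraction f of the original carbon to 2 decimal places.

0.42

α − 1 = ε/1000 = -0.0312
(δ_res + 1000)/(δ₀ + 1000) = (30.8 + 1000)/(3.0 + 1000) = 1030.8/1003.0 = 1.027717
f = 1.027717^(1/-0.0312) = exp(ln(1.027717)/-0.0312) = exp(0.02734/-0.0312)
f = exp(-0.8763) = 0.4163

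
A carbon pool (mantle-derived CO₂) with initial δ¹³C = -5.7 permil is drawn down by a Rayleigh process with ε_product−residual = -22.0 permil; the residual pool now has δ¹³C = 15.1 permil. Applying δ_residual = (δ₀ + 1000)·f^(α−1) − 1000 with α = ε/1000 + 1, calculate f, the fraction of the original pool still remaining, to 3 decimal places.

α − 1 = ε/1000 = -0.0220
(δ_res + 1000)/(δ₀ + 1000) = (15.1 + 1000)/(-5.7 + 1000) = 1015.1/994.3 = 1.020919
f = 1.020919^(1/-0.0220) = exp(ln(1.020919)/-0.0220) = exp(0.02070/-0.0220)
f = exp(-0.9411) = 0.3902

0.390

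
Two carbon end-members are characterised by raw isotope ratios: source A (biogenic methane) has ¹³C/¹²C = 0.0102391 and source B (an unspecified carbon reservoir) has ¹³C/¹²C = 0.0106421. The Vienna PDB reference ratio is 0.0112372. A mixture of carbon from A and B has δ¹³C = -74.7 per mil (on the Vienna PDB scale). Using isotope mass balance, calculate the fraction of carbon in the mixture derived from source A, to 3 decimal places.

δ_A = (0.0102391/0.0112372 − 1)×1000 = (0.911179 − 1)×1000 = -88.821 per mil
δ_B = (0.0106421/0.0112372 − 1)×1000 = (0.947042 − 1)×1000 = -52.958 per mil
f_A = (δ_mix − δ_B)/(δ_A − δ_B) = (-74.7 − (-52.958))/(-88.821 − (-52.958))
f_A = -21.742 / -35.863 = 0.6063

0.606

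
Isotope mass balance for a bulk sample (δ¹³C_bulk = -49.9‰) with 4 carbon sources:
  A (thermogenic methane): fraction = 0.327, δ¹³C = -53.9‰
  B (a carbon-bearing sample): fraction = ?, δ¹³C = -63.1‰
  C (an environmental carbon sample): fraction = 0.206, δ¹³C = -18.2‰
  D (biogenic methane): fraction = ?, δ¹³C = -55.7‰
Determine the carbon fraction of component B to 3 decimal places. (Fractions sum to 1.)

0.340

Let f_B and f_D be the unknown fractions; fractions sum to 1 so f_B + f_D = 0.467.
Mass balance: Σ fᵢ·δᵢ = δ_bulk ⇒ f_B·(-63.1) + f_D·(-55.7) = -49.9 − (-21.374) = -28.526
Substitute f_D = 0.467 − f_B:
f_B·(-63.1 − -55.7) = -28.526 − 0.467×(-55.7) = -2.514
f_B = -2.514 / -7.4 = 0.3397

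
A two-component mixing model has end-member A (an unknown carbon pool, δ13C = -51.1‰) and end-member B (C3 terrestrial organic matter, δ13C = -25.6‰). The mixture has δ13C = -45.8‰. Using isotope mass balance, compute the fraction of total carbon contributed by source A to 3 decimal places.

δ_mix = f_A·δ_A + (1 − f_A)·δ_B  ⇒  f_A = (δ_mix − δ_B)/(δ_A − δ_B)
f_A = (-45.8 − (-25.6)) / (-51.1 − (-25.6))
f_A = -20.2 / -25.5 = 0.7922

0.792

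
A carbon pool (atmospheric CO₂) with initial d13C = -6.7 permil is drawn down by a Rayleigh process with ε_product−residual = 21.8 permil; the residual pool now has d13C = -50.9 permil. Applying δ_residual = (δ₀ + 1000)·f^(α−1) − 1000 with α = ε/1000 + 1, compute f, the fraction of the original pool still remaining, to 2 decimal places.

0.12

α − 1 = ε/1000 = 0.0218
(δ_res + 1000)/(δ₀ + 1000) = (-50.9 + 1000)/(-6.7 + 1000) = 949.1/993.3 = 0.955502
f = 0.955502^(1/0.0218) = exp(ln(0.955502)/0.0218) = exp(-0.04552/0.0218)
f = exp(-2.0880) = 0.1239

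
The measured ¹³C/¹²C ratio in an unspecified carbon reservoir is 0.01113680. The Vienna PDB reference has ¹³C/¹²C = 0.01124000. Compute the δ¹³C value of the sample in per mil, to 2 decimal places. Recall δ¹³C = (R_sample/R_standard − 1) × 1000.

-9.18 per mil

δ¹³C = (R_sample / R_standard − 1) × 1000
R_sample / R_standard = 0.01113680 / 0.01124000 = 0.990819
δ¹³C = (0.990819 − 1) × 1000 = -9.181 per mil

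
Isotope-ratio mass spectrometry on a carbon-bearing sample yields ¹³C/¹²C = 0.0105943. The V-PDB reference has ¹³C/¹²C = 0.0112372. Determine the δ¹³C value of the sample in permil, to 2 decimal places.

δ¹³C = (R_sample / R_standard − 1) × 1000
R_sample / R_standard = 0.0105943 / 0.0112372 = 0.942788
δ¹³C = (0.942788 − 1) × 1000 = -57.212 permil

-57.21 permil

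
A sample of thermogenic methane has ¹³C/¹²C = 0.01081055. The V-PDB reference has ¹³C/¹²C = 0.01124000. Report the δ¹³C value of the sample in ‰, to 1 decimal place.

δ¹³C = (R_sample / R_standard − 1) × 1000
R_sample / R_standard = 0.01081055 / 0.01124000 = 0.961793
δ¹³C = (0.961793 − 1) × 1000 = -38.21‰

-38.2‰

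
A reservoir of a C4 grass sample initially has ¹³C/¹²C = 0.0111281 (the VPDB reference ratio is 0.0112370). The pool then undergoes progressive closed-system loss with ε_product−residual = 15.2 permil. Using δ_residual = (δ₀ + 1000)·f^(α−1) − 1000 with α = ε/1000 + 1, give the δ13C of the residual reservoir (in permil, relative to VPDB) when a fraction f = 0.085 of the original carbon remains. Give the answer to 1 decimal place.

δ₀ = (0.0111281/0.0112370 − 1)×1000 = (0.990309 − 1)×1000 = -9.691 permil
α − 1 = ε/1000 = 0.0152
f^(α−1) = 0.085^(0.0152) = 0.963224
δ_res = (-9.691 + 1000) × 0.963224 − 1000 = 953.889 − 1000 = -46.11 permil

-46.1 permil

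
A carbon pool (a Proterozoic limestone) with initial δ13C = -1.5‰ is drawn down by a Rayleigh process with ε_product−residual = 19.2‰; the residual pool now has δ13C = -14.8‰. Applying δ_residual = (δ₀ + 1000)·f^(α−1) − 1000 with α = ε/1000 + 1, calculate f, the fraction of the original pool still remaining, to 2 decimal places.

0.50

α − 1 = ε/1000 = 0.0192
(δ_res + 1000)/(δ₀ + 1000) = (-14.8 + 1000)/(-1.5 + 1000) = 985.2/998.5 = 0.986680
f = 0.986680^(1/0.0192) = exp(ln(0.986680)/0.0192) = exp(-0.01341/0.0192)
f = exp(-0.6984) = 0.4974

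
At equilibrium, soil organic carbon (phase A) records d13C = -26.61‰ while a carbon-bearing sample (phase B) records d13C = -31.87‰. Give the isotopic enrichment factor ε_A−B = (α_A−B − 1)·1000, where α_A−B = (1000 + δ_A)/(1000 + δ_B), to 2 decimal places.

α_A−B = (1000 + -26.61) / (1000 + -31.87) = 973.39 / 968.13 = 1.005433
ε_A−B = (1.005433 − 1) × 1000 = 5.433‰
(The approximation ε ≈ δ_A − δ_B would give 5.26‰.)

5.43‰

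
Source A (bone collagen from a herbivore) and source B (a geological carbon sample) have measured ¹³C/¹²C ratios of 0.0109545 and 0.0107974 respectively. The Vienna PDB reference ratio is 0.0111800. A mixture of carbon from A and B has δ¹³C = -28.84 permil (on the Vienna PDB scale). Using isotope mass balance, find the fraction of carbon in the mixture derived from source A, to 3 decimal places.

0.383

δ_A = (0.0109545/0.0111800 − 1)×1000 = (0.979830 − 1)×1000 = -20.170 permil
δ_B = (0.0107974/0.0111800 − 1)×1000 = (0.965778 − 1)×1000 = -34.222 permil
f_A = (δ_mix − δ_B)/(δ_A − δ_B) = (-28.84 − (-34.222))/(-20.170 − (-34.222))
f_A = 5.382 / 14.052 = 0.3830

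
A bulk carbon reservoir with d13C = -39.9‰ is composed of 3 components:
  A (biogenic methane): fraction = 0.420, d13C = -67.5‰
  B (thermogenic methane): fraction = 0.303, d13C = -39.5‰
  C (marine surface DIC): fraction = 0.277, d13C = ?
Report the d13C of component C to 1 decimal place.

Isotope mass balance: δ_bulk = Σ fᵢ·δᵢ.
-39.9 = 0.420×(-67.5) + 0.303×(-39.5) + 0.277×δ_C
0.277·δ_C = -39.9 − (-40.319) = 0.419
δ_C = 0.419 / 0.277 = 1.51‰

1.5‰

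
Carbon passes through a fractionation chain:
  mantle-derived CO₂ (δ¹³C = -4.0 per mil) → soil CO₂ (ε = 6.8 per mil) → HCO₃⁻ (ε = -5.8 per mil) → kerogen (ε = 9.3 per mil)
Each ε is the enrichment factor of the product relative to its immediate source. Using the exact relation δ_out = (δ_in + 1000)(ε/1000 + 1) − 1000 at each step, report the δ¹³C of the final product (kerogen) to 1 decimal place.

step 1: δ = (-4.00 + 1000)·(6.8/1000 + 1) − 1000 = 2.77 per mil
step 2: δ = (2.77 + 1000)·(-5.8/1000 + 1) − 1000 = -3.04 per mil
step 3: δ = (-3.04 + 1000)·(9.3/1000 + 1) − 1000 = 6.23 per mil

6.2 per mil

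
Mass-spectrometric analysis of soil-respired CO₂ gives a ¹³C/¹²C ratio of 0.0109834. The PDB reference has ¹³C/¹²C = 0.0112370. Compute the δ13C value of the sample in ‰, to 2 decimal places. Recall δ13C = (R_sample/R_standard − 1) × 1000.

-22.57‰

δ13C = (R_sample / R_standard − 1) × 1000
R_sample / R_standard = 0.0109834 / 0.0112370 = 0.977432
δ13C = (0.977432 − 1) × 1000 = -22.568‰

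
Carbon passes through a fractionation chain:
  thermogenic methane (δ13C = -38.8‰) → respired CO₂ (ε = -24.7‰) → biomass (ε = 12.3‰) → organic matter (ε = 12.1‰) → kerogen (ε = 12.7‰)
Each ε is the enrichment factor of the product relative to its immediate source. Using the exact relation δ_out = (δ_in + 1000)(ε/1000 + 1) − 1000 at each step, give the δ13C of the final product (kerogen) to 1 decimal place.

step 1: δ = (-38.80 + 1000)·(-24.7/1000 + 1) − 1000 = -62.54‰
step 2: δ = (-62.54 + 1000)·(12.3/1000 + 1) − 1000 = -51.01‰
step 3: δ = (-51.01 + 1000)·(12.1/1000 + 1) − 1000 = -39.53‰
step 4: δ = (-39.53 + 1000)·(12.7/1000 + 1) − 1000 = -27.33‰

-27.3‰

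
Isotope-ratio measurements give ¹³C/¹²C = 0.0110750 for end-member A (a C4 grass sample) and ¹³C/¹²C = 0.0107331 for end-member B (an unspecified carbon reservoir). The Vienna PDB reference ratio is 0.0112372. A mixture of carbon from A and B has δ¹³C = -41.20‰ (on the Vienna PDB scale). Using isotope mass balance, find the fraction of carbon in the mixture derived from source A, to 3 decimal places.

0.120

δ_A = (0.0110750/0.0112372 − 1)×1000 = (0.985566 − 1)×1000 = -14.434‰
δ_B = (0.0107331/0.0112372 − 1)×1000 = (0.955140 − 1)×1000 = -44.860‰
f_A = (δ_mix − δ_B)/(δ_A − δ_B) = (-41.20 − (-44.860))/(-14.434 − (-44.860))
f_A = 3.660 / 30.426 = 0.1203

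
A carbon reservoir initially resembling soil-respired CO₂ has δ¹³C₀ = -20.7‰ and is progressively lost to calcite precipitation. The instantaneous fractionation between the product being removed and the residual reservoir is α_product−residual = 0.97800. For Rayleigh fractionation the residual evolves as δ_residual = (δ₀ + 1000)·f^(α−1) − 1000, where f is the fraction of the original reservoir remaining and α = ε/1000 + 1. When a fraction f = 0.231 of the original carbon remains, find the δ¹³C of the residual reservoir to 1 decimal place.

Rayleigh residual: δ_res = (δ₀ + 1000)·f^(α−1) − 1000
α − 1 = -0.02200
f^(α−1) = 0.231^(-0.02200) = 1.032763
δ_res = (-20.7 + 1000) × 1.032763 − 1000 = 1011.384 − 1000 = 11.38‰

11.4‰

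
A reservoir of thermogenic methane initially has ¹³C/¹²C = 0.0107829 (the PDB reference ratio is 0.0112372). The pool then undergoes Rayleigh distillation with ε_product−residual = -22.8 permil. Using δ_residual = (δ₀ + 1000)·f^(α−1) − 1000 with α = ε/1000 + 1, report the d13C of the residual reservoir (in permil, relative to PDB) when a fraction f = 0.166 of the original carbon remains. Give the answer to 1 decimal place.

δ₀ = (0.0107829/0.0112372 − 1)×1000 = (0.959572 − 1)×1000 = -40.428 permil
α − 1 = ε/1000 = -0.0228
f^(α−1) = 0.166^(-0.0228) = 1.041793
δ_res = (-40.428 + 1000) × 1.041793 − 1000 = 999.675 − 1000 = -0.32 permil

-0.3 permil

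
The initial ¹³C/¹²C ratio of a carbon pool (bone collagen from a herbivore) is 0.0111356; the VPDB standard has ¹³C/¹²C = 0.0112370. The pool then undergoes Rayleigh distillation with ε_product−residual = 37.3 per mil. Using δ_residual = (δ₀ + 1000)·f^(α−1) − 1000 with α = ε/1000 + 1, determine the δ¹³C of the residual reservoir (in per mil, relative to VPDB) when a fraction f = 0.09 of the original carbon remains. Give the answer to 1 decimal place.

-94.1 per mil

δ₀ = (0.0111356/0.0112370 − 1)×1000 = (0.990976 − 1)×1000 = -9.024 per mil
α − 1 = ε/1000 = 0.0373
f^(α−1) = 0.09^(0.0373) = 0.914099
δ_res = (-9.024 + 1000) × 0.914099 − 1000 = 905.850 − 1000 = -94.15 per mil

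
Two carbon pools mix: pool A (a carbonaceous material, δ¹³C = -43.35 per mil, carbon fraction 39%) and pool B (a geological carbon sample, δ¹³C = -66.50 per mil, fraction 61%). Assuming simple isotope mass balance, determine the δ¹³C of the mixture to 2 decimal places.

δ_mix = f_A·δ_A + f_B·δ_B
δ_mix = 0.39 × (-43.35) + 0.61 × (-66.50)
δ_mix = -16.907 + -40.565 = -57.471 per mil

-57.47 per mil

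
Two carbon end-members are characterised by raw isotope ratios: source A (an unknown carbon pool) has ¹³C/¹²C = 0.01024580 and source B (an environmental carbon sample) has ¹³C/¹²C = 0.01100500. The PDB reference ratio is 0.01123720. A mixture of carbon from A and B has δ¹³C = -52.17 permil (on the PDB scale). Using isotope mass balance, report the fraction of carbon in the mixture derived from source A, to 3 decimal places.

δ_A = (0.01024580/0.01123720 − 1)×1000 = (0.911775 − 1)×1000 = -88.225 permil
δ_B = (0.01100500/0.01123720 − 1)×1000 = (0.979336 − 1)×1000 = -20.664 permil
f_A = (δ_mix − δ_B)/(δ_A − δ_B) = (-52.17 − (-20.664))/(-88.225 − (-20.664))
f_A = -31.506 / -67.561 = 0.4663

0.466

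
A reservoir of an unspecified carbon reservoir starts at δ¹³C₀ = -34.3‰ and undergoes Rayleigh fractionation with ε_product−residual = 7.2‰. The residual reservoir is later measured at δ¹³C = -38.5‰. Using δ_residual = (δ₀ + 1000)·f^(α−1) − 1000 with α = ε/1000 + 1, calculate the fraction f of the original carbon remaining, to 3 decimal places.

α − 1 = ε/1000 = 0.0072
(δ_res + 1000)/(δ₀ + 1000) = (-38.5 + 1000)/(-34.3 + 1000) = 961.5/965.7 = 0.995651
f = 0.995651^(1/0.0072) = exp(ln(0.995651)/0.0072) = exp(-0.00436/0.0072)
f = exp(-0.6054) = 0.5459

0.546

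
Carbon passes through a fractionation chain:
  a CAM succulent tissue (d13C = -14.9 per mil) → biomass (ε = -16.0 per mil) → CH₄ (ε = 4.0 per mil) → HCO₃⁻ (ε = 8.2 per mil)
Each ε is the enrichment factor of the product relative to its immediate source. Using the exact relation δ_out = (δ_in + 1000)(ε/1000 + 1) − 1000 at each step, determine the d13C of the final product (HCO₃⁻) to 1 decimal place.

step 1: δ = (-14.90 + 1000)·(-16.0/1000 + 1) − 1000 = -30.66 per mil
step 2: δ = (-30.66 + 1000)·(4.0/1000 + 1) − 1000 = -26.78 per mil
step 3: δ = (-26.78 + 1000)·(8.2/1000 + 1) − 1000 = -18.80 per mil

-18.8 per mil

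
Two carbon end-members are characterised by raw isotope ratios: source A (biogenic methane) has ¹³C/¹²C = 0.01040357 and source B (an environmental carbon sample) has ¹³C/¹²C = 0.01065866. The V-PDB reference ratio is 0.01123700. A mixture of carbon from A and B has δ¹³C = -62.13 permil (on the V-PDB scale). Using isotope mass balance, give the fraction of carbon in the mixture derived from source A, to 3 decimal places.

δ_A = (0.01040357/0.01123700 − 1)×1000 = (0.925832 − 1)×1000 = -74.168 permil
δ_B = (0.01065866/0.01123700 − 1)×1000 = (0.948533 − 1)×1000 = -51.467 permil
f_A = (δ_mix − δ_B)/(δ_A − δ_B) = (-62.13 − (-51.467))/(-74.168 − (-51.467))
f_A = -10.663 / -22.701 = 0.4697

0.470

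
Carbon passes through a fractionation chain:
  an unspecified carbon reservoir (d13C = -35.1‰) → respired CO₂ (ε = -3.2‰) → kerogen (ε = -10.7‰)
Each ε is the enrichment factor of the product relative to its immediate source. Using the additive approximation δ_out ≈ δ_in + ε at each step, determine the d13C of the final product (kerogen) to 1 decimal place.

step 1: δ ≈ -35.1 + (-3.2) = -38.3‰
step 2: δ ≈ -38.3 + (-10.7) = -49.0‰

-49.0‰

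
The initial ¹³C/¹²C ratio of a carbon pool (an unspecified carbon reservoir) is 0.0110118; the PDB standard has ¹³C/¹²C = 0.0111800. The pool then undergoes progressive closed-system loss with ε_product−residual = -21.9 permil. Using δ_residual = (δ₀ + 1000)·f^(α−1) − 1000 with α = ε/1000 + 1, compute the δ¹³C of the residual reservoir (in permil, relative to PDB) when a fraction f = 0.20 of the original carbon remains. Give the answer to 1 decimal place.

δ₀ = (0.0110118/0.0111800 − 1)×1000 = (0.984955 − 1)×1000 = -15.045 permil
α − 1 = ε/1000 = -0.0219
f^(α−1) = 0.20^(-0.0219) = 1.035875
δ_res = (-15.045 + 1000) × 1.035875 − 1000 = 1020.291 − 1000 = 20.29 permil

20.3 permil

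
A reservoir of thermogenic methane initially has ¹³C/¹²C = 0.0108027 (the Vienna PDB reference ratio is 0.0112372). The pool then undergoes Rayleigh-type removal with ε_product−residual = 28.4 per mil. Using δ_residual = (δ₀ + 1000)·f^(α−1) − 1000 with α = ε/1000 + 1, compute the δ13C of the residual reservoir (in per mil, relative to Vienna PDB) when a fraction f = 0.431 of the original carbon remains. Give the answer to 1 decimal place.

-61.4 per mil

δ₀ = (0.0108027/0.0112372 − 1)×1000 = (0.961334 − 1)×1000 = -38.666 per mil
α − 1 = ε/1000 = 0.0284
f^(α−1) = 0.431^(0.0284) = 0.976381
δ_res = (-38.666 + 1000) × 0.976381 − 1000 = 938.628 − 1000 = -61.37 per mil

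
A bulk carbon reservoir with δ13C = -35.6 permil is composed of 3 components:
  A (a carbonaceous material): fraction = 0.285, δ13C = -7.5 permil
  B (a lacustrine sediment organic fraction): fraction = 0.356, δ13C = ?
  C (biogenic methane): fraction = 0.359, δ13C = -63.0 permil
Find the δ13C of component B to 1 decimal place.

Isotope mass balance: δ_bulk = Σ fᵢ·δᵢ.
-35.6 = 0.285×(-7.5) + 0.356×δ_B + 0.359×(-63.0)
0.356·δ_B = -35.6 − (-24.754) = -10.846
δ_B = -10.846 / 0.356 = -30.46 permil

-30.5 permil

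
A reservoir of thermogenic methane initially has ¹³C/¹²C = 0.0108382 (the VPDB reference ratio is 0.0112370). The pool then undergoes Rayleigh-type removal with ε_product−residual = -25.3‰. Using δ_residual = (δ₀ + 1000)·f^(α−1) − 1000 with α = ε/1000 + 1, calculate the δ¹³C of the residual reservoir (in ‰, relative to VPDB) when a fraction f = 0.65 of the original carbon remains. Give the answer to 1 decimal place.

δ₀ = (0.0108382/0.0112370 − 1)×1000 = (0.964510 − 1)×1000 = -35.490‰
α − 1 = ε/1000 = -0.0253
f^(α−1) = 0.65^(-0.0253) = 1.010958
δ_res = (-35.490 + 1000) × 1.010958 − 1000 = 975.080 − 1000 = -24.92‰

-24.9‰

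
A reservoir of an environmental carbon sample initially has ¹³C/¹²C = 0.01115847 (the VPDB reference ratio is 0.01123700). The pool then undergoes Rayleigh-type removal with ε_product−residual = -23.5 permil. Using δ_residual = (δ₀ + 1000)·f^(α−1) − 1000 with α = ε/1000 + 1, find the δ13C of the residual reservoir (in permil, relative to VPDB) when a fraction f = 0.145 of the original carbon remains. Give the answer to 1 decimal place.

δ₀ = (0.01115847/0.01123700 − 1)×1000 = (0.993011 − 1)×1000 = -6.989 permil
α − 1 = ε/1000 = -0.0235
f^(α−1) = 0.145^(-0.0235) = 1.046424
δ_res = (-6.989 + 1000) × 1.046424 − 1000 = 1039.111 − 1000 = 39.11 permil

39.1 permil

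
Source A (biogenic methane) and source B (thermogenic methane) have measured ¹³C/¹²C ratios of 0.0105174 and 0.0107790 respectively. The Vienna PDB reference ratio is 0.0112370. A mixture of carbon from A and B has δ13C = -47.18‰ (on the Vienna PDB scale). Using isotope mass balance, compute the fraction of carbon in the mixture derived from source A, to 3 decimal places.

δ_A = (0.0105174/0.0112370 − 1)×1000 = (0.935962 − 1)×1000 = -64.038‰
δ_B = (0.0107790/0.0112370 − 1)×1000 = (0.959242 − 1)×1000 = -40.758‰
f_A = (δ_mix − δ_B)/(δ_A − δ_B) = (-47.18 − (-40.758))/(-64.038 − (-40.758))
f_A = -6.422 / -23.280 = 0.2758

0.276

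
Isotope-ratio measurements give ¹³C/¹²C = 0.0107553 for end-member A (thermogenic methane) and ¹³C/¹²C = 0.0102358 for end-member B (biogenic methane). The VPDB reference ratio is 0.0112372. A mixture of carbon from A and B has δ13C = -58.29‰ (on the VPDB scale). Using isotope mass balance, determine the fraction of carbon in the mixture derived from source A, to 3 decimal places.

0.667

δ_A = (0.0107553/0.0112372 − 1)×1000 = (0.957116 − 1)×1000 = -42.884‰
δ_B = (0.0102358/0.0112372 − 1)×1000 = (0.910885 − 1)×1000 = -89.115‰
f_A = (δ_mix − δ_B)/(δ_A − δ_B) = (-58.29 − (-89.115))/(-42.884 − (-89.115))
f_A = 30.825 / 46.230 = 0.6668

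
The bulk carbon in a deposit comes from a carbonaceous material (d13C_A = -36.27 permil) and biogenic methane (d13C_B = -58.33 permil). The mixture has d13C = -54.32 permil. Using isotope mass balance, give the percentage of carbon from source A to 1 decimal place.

δ_mix = f_A·δ_A + (1 − f_A)·δ_B  ⇒  f_A = (δ_mix − δ_B)/(δ_A − δ_B)
f_A = (-54.32 − (-58.33)) / (-36.27 − (-58.33))
f_A = 4.01 / 22.06 = 0.1818

18.2%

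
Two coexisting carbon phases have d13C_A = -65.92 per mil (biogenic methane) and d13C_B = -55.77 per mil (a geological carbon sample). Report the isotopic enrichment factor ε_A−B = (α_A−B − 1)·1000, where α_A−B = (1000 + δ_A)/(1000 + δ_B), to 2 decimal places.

α_A−B = (1000 + -65.92) / (1000 + -55.77) = 934.08 / 944.23 = 0.989251
ε_A−B = (0.989251 − 1) × 1000 = -10.749 per mil
(The approximation ε ≈ δ_A − δ_B would give -10.15 per mil.)

-10.75 per mil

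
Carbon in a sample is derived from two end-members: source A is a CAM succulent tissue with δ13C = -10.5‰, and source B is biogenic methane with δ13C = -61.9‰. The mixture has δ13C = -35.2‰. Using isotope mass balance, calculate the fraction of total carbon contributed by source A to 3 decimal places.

0.519

δ_mix = f_A·δ_A + (1 − f_A)·δ_B  ⇒  f_A = (δ_mix − δ_B)/(δ_A − δ_B)
f_A = (-35.2 − (-61.9)) / (-10.5 − (-61.9))
f_A = 26.7 / 51.4 = 0.5195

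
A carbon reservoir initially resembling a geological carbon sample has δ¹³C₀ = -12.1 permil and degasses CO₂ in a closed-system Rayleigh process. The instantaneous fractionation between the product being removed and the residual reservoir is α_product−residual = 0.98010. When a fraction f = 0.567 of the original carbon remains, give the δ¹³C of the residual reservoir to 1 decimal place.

-0.9 permil

Rayleigh residual: δ_res = (δ₀ + 1000)·f^(α−1) − 1000
α − 1 = -0.01990
f^(α−1) = 0.567^(-0.01990) = 1.011355
δ_res = (-12.1 + 1000) × 1.011355 − 1000 = 999.118 − 1000 = -0.88 permil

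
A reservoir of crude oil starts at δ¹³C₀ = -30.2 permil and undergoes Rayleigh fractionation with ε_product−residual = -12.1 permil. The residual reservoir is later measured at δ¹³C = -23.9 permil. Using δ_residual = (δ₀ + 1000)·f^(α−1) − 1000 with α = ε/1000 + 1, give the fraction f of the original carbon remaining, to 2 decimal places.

α − 1 = ε/1000 = -0.0121
(δ_res + 1000)/(δ₀ + 1000) = (-23.9 + 1000)/(-30.2 + 1000) = 976.1/969.8 = 1.006496
f = 1.006496^(1/-0.0121) = exp(ln(1.006496)/-0.0121) = exp(0.00648/-0.0121)
f = exp(-0.5351) = 0.5856

0.59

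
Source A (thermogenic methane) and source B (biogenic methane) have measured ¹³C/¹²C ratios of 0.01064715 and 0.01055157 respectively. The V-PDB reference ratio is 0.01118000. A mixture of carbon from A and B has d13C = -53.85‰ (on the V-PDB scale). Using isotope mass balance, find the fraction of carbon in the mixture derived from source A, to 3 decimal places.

0.276

δ_A = (0.01064715/0.01118000 − 1)×1000 = (0.952339 − 1)×1000 = -47.661‰
δ_B = (0.01055157/0.01118000 − 1)×1000 = (0.943790 − 1)×1000 = -56.210‰
f_A = (δ_mix − δ_B)/(δ_A − δ_B) = (-53.85 − (-56.210))/(-47.661 − (-56.210))
f_A = 2.360 / 8.549 = 0.2761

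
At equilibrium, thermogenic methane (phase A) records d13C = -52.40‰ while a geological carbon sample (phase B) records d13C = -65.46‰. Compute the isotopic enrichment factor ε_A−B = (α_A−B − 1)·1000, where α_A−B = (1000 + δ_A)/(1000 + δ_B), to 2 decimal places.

13.97‰

α_A−B = (1000 + -52.40) / (1000 + -65.46) = 947.60 / 934.54 = 1.013975
ε_A−B = (1.013975 − 1) × 1000 = 13.975‰
(The approximation ε ≈ δ_A − δ_B would give 13.06‰.)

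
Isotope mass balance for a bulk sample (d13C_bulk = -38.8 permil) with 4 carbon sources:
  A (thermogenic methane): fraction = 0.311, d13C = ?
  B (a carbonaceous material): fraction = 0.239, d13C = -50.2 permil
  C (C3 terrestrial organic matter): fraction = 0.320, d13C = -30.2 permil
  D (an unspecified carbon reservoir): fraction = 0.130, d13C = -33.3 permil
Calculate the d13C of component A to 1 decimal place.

Isotope mass balance: δ_bulk = Σ fᵢ·δᵢ.
-38.8 = 0.311×δ_A + 0.239×(-50.2) + 0.320×(-30.2) + 0.130×(-33.3)
0.311·δ_A = -38.8 − (-25.991) = -12.809
δ_A = -12.809 / 0.311 = -41.19 permil

-41.2 permil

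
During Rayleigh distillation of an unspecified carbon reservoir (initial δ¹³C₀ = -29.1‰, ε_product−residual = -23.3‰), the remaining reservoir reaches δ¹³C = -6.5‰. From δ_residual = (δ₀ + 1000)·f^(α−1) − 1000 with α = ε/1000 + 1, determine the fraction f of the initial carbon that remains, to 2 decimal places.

α − 1 = ε/1000 = -0.0233
(δ_res + 1000)/(δ₀ + 1000) = (-6.5 + 1000)/(-29.1 + 1000) = 993.5/970.9 = 1.023277
f = 1.023277^(1/-0.0233) = exp(ln(1.023277)/-0.0233) = exp(0.02301/-0.0233)
f = exp(-0.9876) = 0.3725

0.37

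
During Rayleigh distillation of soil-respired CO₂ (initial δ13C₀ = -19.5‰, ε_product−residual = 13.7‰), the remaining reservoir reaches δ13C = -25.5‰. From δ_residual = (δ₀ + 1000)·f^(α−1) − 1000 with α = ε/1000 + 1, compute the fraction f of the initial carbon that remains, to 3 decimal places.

α − 1 = ε/1000 = 0.0137
(δ_res + 1000)/(δ₀ + 1000) = (-25.5 + 1000)/(-19.5 + 1000) = 974.5/980.5 = 0.993881
f = 0.993881^(1/0.0137) = exp(ln(0.993881)/0.0137) = exp(-0.00614/0.0137)
f = exp(-0.4480) = 0.6389

0.639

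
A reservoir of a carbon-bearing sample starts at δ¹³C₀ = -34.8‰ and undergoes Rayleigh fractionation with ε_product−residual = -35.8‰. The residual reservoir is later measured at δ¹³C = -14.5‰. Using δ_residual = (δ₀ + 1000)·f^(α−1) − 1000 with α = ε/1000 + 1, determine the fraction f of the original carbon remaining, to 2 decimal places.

0.56

α − 1 = ε/1000 = -0.0358
(δ_res + 1000)/(δ₀ + 1000) = (-14.5 + 1000)/(-34.8 + 1000) = 985.5/965.2 = 1.021032
f = 1.021032^(1/-0.0358) = exp(ln(1.021032)/-0.0358) = exp(0.02081/-0.0358)
f = exp(-0.5814) = 0.5591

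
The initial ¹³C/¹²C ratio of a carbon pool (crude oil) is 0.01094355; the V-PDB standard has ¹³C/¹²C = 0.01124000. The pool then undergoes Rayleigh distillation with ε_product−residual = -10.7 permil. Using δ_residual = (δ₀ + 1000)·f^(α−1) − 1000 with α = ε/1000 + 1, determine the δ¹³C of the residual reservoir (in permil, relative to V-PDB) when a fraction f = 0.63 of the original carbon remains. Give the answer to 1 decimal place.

-21.5 permil

δ₀ = (0.01094355/0.01124000 − 1)×1000 = (0.973625 − 1)×1000 = -26.375 permil
α − 1 = ε/1000 = -0.0107
f^(α−1) = 0.63^(-0.0107) = 1.004956
δ_res = (-26.375 + 1000) × 1.004956 − 1000 = 978.451 − 1000 = -21.55 permil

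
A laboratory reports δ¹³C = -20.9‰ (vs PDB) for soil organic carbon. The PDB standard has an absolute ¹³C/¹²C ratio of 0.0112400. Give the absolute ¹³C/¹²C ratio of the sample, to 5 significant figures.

0.011005

R_sample = R_standard × (δ¹³C/1000 + 1)
R_sample = 0.0112400 × (-20.9/1000 + 1) = 0.0112400 × 0.979100
R_sample = 0.0110051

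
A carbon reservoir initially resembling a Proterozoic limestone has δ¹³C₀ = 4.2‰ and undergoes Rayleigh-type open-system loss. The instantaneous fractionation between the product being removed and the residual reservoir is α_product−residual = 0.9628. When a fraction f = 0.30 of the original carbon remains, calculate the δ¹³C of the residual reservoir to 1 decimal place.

50.2‰

Rayleigh residual: δ_res = (δ₀ + 1000)·f^(α−1) − 1000
α − 1 = -0.03720
f^(α−1) = 0.30^(-0.03720) = 1.045806
δ_res = (4.2 + 1000) × 1.045806 − 1000 = 1050.198 − 1000 = 50.20‰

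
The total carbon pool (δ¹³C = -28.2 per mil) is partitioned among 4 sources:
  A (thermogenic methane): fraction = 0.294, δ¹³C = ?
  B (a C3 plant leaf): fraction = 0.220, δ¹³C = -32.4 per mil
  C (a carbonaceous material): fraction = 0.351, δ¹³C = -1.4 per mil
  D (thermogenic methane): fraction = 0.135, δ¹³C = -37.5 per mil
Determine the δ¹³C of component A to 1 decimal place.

-52.8 per mil

Isotope mass balance: δ_bulk = Σ fᵢ·δᵢ.
-28.2 = 0.294×δ_A + 0.220×(-32.4) + 0.351×(-1.4) + 0.135×(-37.5)
0.294·δ_A = -28.2 − (-12.682) = -15.518
δ_A = -15.518 / 0.294 = -52.78 per mil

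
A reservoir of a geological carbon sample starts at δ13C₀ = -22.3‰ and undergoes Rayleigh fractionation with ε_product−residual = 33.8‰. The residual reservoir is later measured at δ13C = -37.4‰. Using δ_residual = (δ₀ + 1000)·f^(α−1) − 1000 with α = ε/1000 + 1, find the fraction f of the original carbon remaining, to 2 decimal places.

α − 1 = ε/1000 = 0.0338
(δ_res + 1000)/(δ₀ + 1000) = (-37.4 + 1000)/(-22.3 + 1000) = 962.6/977.7 = 0.984556
f = 0.984556^(1/0.0338) = exp(ln(0.984556)/0.0338) = exp(-0.01556/0.0338)
f = exp(-0.4605) = 0.6310

0.63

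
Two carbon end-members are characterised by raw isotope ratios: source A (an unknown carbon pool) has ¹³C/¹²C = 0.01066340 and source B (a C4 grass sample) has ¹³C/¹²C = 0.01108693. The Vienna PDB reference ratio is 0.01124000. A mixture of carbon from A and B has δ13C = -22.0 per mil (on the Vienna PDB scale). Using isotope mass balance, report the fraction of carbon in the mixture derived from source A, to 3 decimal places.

0.222

δ_A = (0.01066340/0.01124000 − 1)×1000 = (0.948701 − 1)×1000 = -51.299 per mil
δ_B = (0.01108693/0.01124000 − 1)×1000 = (0.986382 − 1)×1000 = -13.618 per mil
f_A = (δ_mix − δ_B)/(δ_A − δ_B) = (-22.0 − (-13.618))/(-51.299 − (-13.618))
f_A = -8.382 / -37.681 = 0.2224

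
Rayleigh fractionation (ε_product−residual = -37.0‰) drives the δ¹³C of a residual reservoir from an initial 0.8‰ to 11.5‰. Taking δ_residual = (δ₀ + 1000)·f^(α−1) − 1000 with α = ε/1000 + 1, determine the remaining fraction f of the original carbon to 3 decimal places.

0.750

α − 1 = ε/1000 = -0.0370
(δ_res + 1000)/(δ₀ + 1000) = (11.5 + 1000)/(0.8 + 1000) = 1011.5/1000.8 = 1.010691
f = 1.010691^(1/-0.0370) = exp(ln(1.010691)/-0.0370) = exp(0.01063/-0.0370)
f = exp(-0.2874) = 0.7502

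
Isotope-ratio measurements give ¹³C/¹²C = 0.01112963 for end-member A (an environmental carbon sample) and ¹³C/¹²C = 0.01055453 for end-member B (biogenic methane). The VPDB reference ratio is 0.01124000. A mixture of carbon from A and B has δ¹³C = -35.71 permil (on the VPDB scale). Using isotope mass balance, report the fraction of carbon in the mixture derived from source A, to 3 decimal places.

δ_A = (0.01112963/0.01124000 − 1)×1000 = (0.990181 − 1)×1000 = -9.819 permil
δ_B = (0.01055453/0.01124000 − 1)×1000 = (0.939015 − 1)×1000 = -60.985 permil
f_A = (δ_mix − δ_B)/(δ_A − δ_B) = (-35.71 − (-60.985))/(-9.819 − (-60.985))
f_A = 25.275 / 51.165 = 0.4940

0.494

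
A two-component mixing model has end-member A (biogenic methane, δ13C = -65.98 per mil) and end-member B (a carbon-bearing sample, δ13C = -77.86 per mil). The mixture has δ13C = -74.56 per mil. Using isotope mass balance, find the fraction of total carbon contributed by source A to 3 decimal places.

δ_mix = f_A·δ_A + (1 − f_A)·δ_B  ⇒  f_A = (δ_mix − δ_B)/(δ_A − δ_B)
f_A = (-74.56 − (-77.86)) / (-65.98 − (-77.86))
f_A = 3.30 / 11.88 = 0.2778

0.278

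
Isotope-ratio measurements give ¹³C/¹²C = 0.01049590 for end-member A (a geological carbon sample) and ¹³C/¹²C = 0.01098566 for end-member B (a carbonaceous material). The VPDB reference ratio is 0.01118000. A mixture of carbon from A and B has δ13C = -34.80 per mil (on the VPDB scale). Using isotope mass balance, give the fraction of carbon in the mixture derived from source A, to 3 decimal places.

δ_A = (0.01049590/0.01118000 − 1)×1000 = (0.938810 − 1)×1000 = -61.190 per mil
δ_B = (0.01098566/0.01118000 − 1)×1000 = (0.982617 − 1)×1000 = -17.383 per mil
f_A = (δ_mix − δ_B)/(δ_A − δ_B) = (-34.80 − (-17.383))/(-61.190 − (-17.383))
f_A = -17.417 / -43.807 = 0.3976

0.398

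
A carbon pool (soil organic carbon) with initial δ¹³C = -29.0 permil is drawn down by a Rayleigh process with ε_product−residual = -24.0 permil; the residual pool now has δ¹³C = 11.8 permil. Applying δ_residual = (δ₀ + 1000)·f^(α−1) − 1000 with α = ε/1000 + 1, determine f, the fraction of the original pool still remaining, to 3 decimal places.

0.180

α − 1 = ε/1000 = -0.0240
(δ_res + 1000)/(δ₀ + 1000) = (11.8 + 1000)/(-29.0 + 1000) = 1011.8/971.0 = 1.042019
f = 1.042019^(1/-0.0240) = exp(ln(1.042019)/-0.0240) = exp(0.04116/-0.0240)
f = exp(-1.7150) = 0.1800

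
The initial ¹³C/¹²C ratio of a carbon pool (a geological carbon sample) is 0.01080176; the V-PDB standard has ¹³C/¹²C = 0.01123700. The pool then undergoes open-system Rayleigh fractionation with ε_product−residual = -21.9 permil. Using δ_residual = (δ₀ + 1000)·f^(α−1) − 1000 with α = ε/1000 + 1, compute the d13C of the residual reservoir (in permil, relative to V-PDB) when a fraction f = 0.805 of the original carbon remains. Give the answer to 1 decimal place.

δ₀ = (0.01080176/0.01123700 − 1)×1000 = (0.961267 − 1)×1000 = -38.733 permil
α − 1 = ε/1000 = -0.0219
f^(α−1) = 0.805^(-0.0219) = 1.004762
δ_res = (-38.733 + 1000) × 1.004762 − 1000 = 965.845 − 1000 = -34.16 permil

-34.2 permil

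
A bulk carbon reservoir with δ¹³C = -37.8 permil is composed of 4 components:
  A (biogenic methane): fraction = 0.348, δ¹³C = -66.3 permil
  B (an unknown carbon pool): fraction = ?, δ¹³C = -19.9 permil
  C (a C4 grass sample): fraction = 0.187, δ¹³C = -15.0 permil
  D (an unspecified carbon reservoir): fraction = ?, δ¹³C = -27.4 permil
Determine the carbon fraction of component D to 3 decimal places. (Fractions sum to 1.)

Let f_D and f_B be the unknown fractions; fractions sum to 1 so f_D + f_B = 0.465.
Mass balance: Σ fᵢ·δᵢ = δ_bulk ⇒ f_D·(-27.4) + f_B·(-19.9) = -37.8 − (-25.877) = -11.923
Substitute f_B = 0.465 − f_D:
f_D·(-27.4 − -19.9) = -11.923 − 0.465×(-19.9) = -2.669
f_D = -2.669 / -7.5 = 0.3559

0.356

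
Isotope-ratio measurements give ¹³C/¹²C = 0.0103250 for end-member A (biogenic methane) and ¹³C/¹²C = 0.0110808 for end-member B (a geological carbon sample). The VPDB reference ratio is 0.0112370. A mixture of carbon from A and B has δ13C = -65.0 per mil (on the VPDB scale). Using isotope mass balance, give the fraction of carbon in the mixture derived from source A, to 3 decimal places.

δ_A = (0.0103250/0.0112370 − 1)×1000 = (0.918840 − 1)×1000 = -81.160 per mil
δ_B = (0.0110808/0.0112370 − 1)×1000 = (0.986099 − 1)×1000 = -13.901 per mil
f_A = (δ_mix − δ_B)/(δ_A − δ_B) = (-65.0 − (-13.901))/(-81.160 − (-13.901))
f_A = -51.099 / -67.260 = 0.7597

0.760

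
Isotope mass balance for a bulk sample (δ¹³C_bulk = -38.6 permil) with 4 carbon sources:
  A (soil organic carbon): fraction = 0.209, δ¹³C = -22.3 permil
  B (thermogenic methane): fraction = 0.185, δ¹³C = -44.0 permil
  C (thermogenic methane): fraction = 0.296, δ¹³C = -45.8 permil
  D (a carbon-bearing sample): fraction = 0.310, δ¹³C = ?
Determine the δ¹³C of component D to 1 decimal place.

-39.5 permil

Isotope mass balance: δ_bulk = Σ fᵢ·δᵢ.
-38.6 = 0.209×(-22.3) + 0.185×(-44.0) + 0.296×(-45.8) + 0.310×δ_D
0.310·δ_D = -38.6 − (-26.358) = -12.242
δ_D = -12.242 / 0.310 = -39.49 permil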